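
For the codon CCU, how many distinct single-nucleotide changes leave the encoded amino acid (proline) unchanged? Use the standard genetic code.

Position 1: none → 0 synonymous.
Position 2: none → 0 synonymous.
Position 3: CCC, CCA, CCG → 3 synonymous.
Total: 0 + 0 + 3 = 3.

3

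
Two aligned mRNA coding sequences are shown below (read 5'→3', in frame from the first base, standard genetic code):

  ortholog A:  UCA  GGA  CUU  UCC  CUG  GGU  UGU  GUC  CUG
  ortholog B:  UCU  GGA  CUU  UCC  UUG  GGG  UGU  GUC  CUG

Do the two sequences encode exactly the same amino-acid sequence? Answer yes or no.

Codon 1: UCA Ser / UCU Ser — synonymous.
Codon 2: GGA Gly / GGA Gly — identical.
Codon 3: CUU Leu / CUU Leu — identical.
Codon 4: UCC Ser / UCC Ser — identical.
Codon 5: CUG Leu / UUG Leu — synonymous.
Codon 6: GGU Gly / GGG Gly — synonymous.
Codon 7: UGU Cys / UGU Cys — identical.
Codon 8: GUC Val / GUC Val — identical.
Codon 9: CUG Leu / CUG Leu — identical.
Nonsynonymous differences: 0 → same protein.

yes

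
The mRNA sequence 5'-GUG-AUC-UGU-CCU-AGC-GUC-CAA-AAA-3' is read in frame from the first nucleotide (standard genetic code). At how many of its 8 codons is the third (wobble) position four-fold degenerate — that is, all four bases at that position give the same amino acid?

Codon 1 GUG (Val): third position 4-fold.
Codon 2 AUC (Ile): third position 3-fold.
Codon 3 UGU (Cys): third position 2-fold.
Codon 4 CCU (Pro): third position 4-fold.
Codon 5 AGC (Ser): third position 2-fold.
Codon 6 GUC (Val): third position 4-fold.
Codon 7 CAA (Gln): third position 2-fold.
Codon 8 AAA (Lys): third position 2-fold.
Four-fold degenerate third positions: 3.

3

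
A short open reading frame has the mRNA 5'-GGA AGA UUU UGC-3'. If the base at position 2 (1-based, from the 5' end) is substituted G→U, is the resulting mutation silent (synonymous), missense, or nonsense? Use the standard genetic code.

missense

Position 2 falls in codon 1: GGA → Gly.
After the substitution the codon is GUA → Val.
Gly ≠ Val, so this is a missense mutation.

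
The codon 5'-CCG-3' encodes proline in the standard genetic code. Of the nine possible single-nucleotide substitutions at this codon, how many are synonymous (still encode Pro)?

Position 1: none → 0 synonymous.
Position 2: none → 0 synonymous.
Position 3: CCU, CCC, CCA → 3 synonymous.
Total: 0 + 0 + 3 = 3.

3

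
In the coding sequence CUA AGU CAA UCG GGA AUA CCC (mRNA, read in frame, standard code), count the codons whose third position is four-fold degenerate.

4

Codon 1 CUA (Leu): third position 4-fold.
Codon 2 AGU (Ser): third position 2-fold.
Codon 3 CAA (Gln): third position 2-fold.
Codon 4 UCG (Ser): third position 4-fold.
Codon 5 GGA (Gly): third position 4-fold.
Codon 6 AUA (Ile): third position 3-fold.
Codon 7 CCC (Pro): third position 4-fold.
Four-fold degenerate third positions: 4.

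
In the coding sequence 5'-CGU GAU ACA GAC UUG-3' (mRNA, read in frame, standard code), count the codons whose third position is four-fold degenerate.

2

Codon 1 CGU (Arg): third position 4-fold.
Codon 2 GAU (Asp): third position 2-fold.
Codon 3 ACA (Thr): third position 4-fold.
Codon 4 GAC (Asp): third position 2-fold.
Codon 5 UUG (Leu): third position 2-fold.
Four-fold degenerate third positions: 2.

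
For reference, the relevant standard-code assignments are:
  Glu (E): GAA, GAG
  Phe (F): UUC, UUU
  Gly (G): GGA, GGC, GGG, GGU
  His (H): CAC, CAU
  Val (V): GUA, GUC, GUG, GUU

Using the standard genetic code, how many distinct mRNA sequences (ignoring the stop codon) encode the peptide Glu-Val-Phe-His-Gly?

Glu: 2 codons.
Val: 4 codons.
Phe: 2 codons.
His: 2 codons.
Gly: 4 codons.
2 × 4 × 2 × 2 × 4 = 128.

128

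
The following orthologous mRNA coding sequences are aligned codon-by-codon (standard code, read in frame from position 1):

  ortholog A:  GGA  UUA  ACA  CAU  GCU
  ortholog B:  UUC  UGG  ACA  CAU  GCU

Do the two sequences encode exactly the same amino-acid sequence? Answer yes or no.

no

Codon 1: GGA Gly / UUC Phe — nonsynonymous.
Codon 2: UUA Leu / UGG Trp — nonsynonymous.
Codon 3: ACA Thr / ACA Thr — identical.
Codon 4: CAU His / CAU His — identical.
Codon 5: GCU Ala / GCU Ala — identical.
Nonsynonymous differences: 2 → different protein.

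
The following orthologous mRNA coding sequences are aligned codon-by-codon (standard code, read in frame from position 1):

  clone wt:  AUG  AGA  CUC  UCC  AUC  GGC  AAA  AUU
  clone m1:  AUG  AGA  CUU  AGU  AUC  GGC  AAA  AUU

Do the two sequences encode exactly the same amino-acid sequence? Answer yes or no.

yes

Codon 1: AUG Met / AUG Met — identical.
Codon 2: AGA Arg / AGA Arg — identical.
Codon 3: CUC Leu / CUU Leu — synonymous.
Codon 4: UCC Ser / AGU Ser — synonymous.
Codon 5: AUC Ile / AUC Ile — identical.
Codon 6: GGC Gly / GGC Gly — identical.
Codon 7: AAA Lys / AAA Lys — identical.
Codon 8: AUU Ile / AUU Ile — identical.
Nonsynonymous differences: 0 → same protein.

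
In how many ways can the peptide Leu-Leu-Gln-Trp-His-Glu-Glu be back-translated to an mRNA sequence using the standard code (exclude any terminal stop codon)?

Leu: 6 codons.
Leu: 6 codons.
Gln: 2 codons.
Trp: 1 codon.
His: 2 codons.
Glu: 2 codons.
Glu: 2 codons.
6 × 6 × 2 × 1 × 2 × 2 × 2 = 576.

576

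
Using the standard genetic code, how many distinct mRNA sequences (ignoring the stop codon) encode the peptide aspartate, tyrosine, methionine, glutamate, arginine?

Asp: 2 codons.
Tyr: 2 codons.
Met: 1 codon.
Glu: 2 codons.
Arg: 6 codons.
2 × 2 × 1 × 2 × 6 = 48.

48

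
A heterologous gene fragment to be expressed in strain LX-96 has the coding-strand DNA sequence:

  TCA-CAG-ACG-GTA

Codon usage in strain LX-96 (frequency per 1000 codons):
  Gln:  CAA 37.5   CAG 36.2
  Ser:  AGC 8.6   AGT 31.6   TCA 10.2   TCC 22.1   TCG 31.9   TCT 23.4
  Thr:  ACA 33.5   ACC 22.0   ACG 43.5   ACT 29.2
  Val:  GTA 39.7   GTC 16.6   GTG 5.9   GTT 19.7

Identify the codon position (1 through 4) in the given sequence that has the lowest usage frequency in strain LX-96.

1

Codon 1 TCA (Ser): 10.2 per 1000.
Codon 2 CAG (Gln): 36.2 per 1000.
Codon 3 ACG (Thr): 43.5 per 1000.
Codon 4 GTA (Val): 39.7 per 1000.
Lowest frequency is 10.2 at codon 1.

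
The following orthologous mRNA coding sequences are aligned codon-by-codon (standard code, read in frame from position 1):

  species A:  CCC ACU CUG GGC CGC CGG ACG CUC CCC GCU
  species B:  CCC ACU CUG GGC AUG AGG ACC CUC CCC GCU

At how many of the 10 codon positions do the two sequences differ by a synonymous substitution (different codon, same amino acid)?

Codon 1: CCC Pro / CCC Pro — identical.
Codon 2: ACU Thr / ACU Thr — identical.
Codon 3: CUG Leu / CUG Leu — identical.
Codon 4: GGC Gly / GGC Gly — identical.
Codon 5: CGC Arg / AUG Met — nonsynonymous.
Codon 6: CGG Arg / AGG Arg — synonymous.
Codon 7: ACG Thr / ACC Thr — synonymous.
Codon 8: CUC Leu / CUC Leu — identical.
Codon 9: CCC Pro / CCC Pro — identical.
Codon 10: GCU Ala / GCU Ala — identical.
Synonymous differences: 2.

2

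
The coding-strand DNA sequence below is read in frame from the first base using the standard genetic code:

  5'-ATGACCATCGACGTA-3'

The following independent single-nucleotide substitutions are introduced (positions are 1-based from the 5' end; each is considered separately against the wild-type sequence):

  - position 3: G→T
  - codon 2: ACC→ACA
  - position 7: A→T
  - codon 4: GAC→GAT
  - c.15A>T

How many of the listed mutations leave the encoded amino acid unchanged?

Codon 1: ATG (Met) → ATT (Ile) — missense.
Codon 2: ACC (Thr) → ACA (Thr) — synonymous.
Codon 3: ATC (Ile) → TTC (Phe) — missense.
Codon 4: GAC (Asp) → GAT (Asp) — synonymous.
Codon 5: GTA (Val) → GTT (Val) — synonymous.
Synonymous: 3 of 5.

3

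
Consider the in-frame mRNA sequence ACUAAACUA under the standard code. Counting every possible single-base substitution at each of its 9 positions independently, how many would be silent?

Codon 1 (ACU, Thr): 3 synonymous substitutions.
Codon 2 (AAA, Lys): 1 synonymous substitution.
Codon 3 (CUA, Leu): 4 synonymous substitutions.
Total: 3 + 1 + 4 = 8.

8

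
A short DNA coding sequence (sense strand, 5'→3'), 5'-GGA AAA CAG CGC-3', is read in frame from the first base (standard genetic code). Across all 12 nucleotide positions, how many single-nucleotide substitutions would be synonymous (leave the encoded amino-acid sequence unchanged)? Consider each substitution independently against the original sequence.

8

Codon 1 (GGA, Gly): 3 synonymous substitutions.
Codon 2 (AAA, Lys): 1 synonymous substitution.
Codon 3 (CAG, Gln): 1 synonymous substitution.
Codon 4 (CGC, Arg): 3 synonymous substitutions.
Total: 3 + 1 + 1 + 3 = 8.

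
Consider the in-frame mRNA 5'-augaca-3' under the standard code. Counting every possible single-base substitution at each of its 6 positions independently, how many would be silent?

3

Codon 1 (AUG, Met): 0 synonymous substitutions.
Codon 2 (ACA, Thr): 3 synonymous substitutions.
Total: 0 + 3 = 3.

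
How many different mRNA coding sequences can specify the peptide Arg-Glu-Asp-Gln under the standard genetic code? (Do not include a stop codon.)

48

Arg: 6 codons.
Glu: 2 codons.
Asp: 2 codons.
Gln: 2 codons.
6 × 2 × 2 × 2 = 48.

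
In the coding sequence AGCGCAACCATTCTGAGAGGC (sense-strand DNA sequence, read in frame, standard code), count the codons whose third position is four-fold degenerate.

4

Codon 1 AGC (Ser): third position 2-fold.
Codon 2 GCA (Ala): third position 4-fold.
Codon 3 ACC (Thr): third position 4-fold.
Codon 4 ATT (Ile): third position 3-fold.
Codon 5 CTG (Leu): third position 4-fold.
Codon 6 AGA (Arg): third position 2-fold.
Codon 7 GGC (Gly): third position 4-fold.
Four-fold degenerate third positions: 4.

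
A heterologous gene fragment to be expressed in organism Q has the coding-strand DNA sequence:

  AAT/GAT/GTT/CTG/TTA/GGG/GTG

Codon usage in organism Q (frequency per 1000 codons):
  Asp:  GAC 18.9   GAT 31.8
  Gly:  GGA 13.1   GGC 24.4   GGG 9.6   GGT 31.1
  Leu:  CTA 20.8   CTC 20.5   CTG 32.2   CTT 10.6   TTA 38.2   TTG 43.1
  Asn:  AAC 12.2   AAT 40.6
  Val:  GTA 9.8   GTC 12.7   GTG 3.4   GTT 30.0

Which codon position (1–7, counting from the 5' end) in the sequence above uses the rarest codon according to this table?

7

Codon 1 AAT (Asn): 40.6 per 1000.
Codon 2 GAT (Asp): 31.8 per 1000.
Codon 3 GTT (Val): 30.0 per 1000.
Codon 4 CTG (Leu): 32.2 per 1000.
Codon 5 TTA (Leu): 38.2 per 1000.
Codon 6 GGG (Gly): 9.6 per 1000.
Codon 7 GTG (Val): 3.4 per 1000.
Lowest frequency is 3.4 at codon 7.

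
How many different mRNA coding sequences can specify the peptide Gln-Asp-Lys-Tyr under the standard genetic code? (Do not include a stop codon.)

16

Gln: 2 codons.
Asp: 2 codons.
Lys: 2 codons.
Tyr: 2 codons.
2 × 2 × 2 × 2 = 16.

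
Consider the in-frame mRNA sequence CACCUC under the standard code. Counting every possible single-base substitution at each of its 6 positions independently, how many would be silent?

4

Codon 1 (CAC, His): 1 synonymous substitution.
Codon 2 (CUC, Leu): 3 synonymous substitutions.
Total: 1 + 3 = 4.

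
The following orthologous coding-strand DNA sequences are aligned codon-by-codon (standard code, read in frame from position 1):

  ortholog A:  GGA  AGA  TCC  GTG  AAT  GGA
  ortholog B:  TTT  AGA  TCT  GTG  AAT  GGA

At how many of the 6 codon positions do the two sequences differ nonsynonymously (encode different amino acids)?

Codon 1: GGA Gly / TTT Phe — nonsynonymous.
Codon 2: AGA Arg / AGA Arg — identical.
Codon 3: TCC Ser / TCT Ser — synonymous.
Codon 4: GTG Val / GTG Val — identical.
Codon 5: AAT Asn / AAT Asn — identical.
Codon 6: GGA Gly / GGA Gly — identical.
Nonsynonymous differences: 1.

1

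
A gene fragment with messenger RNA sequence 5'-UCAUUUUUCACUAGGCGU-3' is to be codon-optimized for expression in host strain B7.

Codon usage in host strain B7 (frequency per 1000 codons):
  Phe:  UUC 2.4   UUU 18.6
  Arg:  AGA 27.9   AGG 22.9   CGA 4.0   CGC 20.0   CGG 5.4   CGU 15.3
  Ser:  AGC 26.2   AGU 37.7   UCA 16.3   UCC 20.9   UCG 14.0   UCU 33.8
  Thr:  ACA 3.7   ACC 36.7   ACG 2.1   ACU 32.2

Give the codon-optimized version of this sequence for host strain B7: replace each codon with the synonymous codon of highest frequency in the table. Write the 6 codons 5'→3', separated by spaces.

Codon 1 (Ser): best is AGU at 37.7.
Codon 2 (Phe): best is UUU at 18.6.
Codon 3 (Phe): best is UUU at 18.6.
Codon 4 (Thr): best is ACC at 36.7.
Codon 5 (Arg): best is AGA at 27.9.
Codon 6 (Arg): best is AGA at 27.9.

AGU UUU UUU ACC AGA AGA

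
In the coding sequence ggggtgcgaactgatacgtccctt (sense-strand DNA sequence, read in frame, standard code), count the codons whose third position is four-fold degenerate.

Codon 1 GGG (Gly): third position 4-fold.
Codon 2 GTG (Val): third position 4-fold.
Codon 3 CGA (Arg): third position 4-fold.
Codon 4 ACT (Thr): third position 4-fold.
Codon 5 GAT (Asp): third position 2-fold.
Codon 6 ACG (Thr): third position 4-fold.
Codon 7 TCC (Ser): third position 4-fold.
Codon 8 CTT (Leu): third position 4-fold.
Four-fold degenerate third positions: 7.

7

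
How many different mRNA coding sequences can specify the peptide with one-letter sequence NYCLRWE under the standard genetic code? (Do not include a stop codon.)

576

Asn: 2 codons.
Tyr: 2 codons.
Cys: 2 codons.
Leu: 6 codons.
Arg: 6 codons.
Trp: 1 codon.
Glu: 2 codons.
2 × 2 × 2 × 6 × 6 × 1 × 2 = 576.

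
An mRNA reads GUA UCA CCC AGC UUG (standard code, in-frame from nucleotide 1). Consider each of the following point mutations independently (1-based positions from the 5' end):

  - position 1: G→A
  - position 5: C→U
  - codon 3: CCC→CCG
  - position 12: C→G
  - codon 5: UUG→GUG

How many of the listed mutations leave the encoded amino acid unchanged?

1

Codon 1: GUA (Val) → AUA (Ile) — missense.
Codon 2: UCA (Ser) → UUA (Leu) — missense.
Codon 3: CCC (Pro) → CCG (Pro) — synonymous.
Codon 4: AGC (Ser) → AGG (Arg) — missense.
Codon 5: UUG (Leu) → GUG (Val) — missense.
Synonymous: 1 of 5.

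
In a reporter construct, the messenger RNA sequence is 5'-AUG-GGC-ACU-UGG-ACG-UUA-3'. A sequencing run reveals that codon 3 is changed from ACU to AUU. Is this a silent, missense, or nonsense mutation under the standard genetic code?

missense

Position 8 falls in codon 3: ACU → Thr.
After the substitution the codon is AUU → Ile.
Thr ≠ Ile, so this is a missense mutation.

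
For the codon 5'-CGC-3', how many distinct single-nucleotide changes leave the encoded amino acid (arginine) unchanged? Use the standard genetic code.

Position 1: none → 0 synonymous.
Position 2: none → 0 synonymous.
Position 3: CGU, CGA, CGG → 3 synonymous.
Total: 0 + 0 + 3 = 3.

3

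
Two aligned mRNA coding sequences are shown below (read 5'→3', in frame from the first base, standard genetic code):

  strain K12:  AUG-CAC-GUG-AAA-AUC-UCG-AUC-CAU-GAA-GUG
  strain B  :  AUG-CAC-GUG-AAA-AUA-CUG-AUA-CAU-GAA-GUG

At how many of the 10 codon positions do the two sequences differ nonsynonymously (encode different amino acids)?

Codon 1: AUG Met / AUG Met — identical.
Codon 2: CAC His / CAC His — identical.
Codon 3: GUG Val / GUG Val — identical.
Codon 4: AAA Lys / AAA Lys — identical.
Codon 5: AUC Ile / AUA Ile — synonymous.
Codon 6: UCG Ser / CUG Leu — nonsynonymous.
Codon 7: AUC Ile / AUA Ile — synonymous.
Codon 8: CAU His / CAU His — identical.
Codon 9: GAA Glu / GAA Glu — identical.
Codon 10: GUG Val / GUG Val — identical.
Nonsynonymous differences: 1.

1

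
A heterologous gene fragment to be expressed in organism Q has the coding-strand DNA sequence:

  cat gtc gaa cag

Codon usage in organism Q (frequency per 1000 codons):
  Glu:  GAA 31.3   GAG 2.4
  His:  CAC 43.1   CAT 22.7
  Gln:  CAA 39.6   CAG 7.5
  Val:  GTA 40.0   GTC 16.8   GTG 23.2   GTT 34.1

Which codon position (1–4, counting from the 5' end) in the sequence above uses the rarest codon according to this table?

4

Codon 1 CAT (His): 22.7 per 1000.
Codon 2 GTC (Val): 16.8 per 1000.
Codon 3 GAA (Glu): 31.3 per 1000.
Codon 4 CAG (Gln): 7.5 per 1000.
Lowest frequency is 7.5 at codon 4.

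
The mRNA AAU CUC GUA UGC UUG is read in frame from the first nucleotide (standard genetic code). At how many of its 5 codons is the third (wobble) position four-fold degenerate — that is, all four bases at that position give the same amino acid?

2

Codon 1 AAU (Asn): third position 2-fold.
Codon 2 CUC (Leu): third position 4-fold.
Codon 3 GUA (Val): third position 4-fold.
Codon 4 UGC (Cys): third position 2-fold.
Codon 5 UUG (Leu): third position 2-fold.
Four-fold degenerate third positions: 2.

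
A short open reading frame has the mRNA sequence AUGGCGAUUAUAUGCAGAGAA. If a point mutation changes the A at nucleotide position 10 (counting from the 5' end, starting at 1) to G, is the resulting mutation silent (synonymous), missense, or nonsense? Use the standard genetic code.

missense

Position 10 falls in codon 4: AUA → Ile.
After the substitution the codon is GUA → Val.
Ile ≠ Val, so this is a missense mutation.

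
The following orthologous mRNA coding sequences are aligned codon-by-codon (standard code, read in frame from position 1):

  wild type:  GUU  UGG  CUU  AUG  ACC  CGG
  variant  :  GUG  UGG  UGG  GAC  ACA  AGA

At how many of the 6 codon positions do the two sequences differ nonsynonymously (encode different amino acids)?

2

Codon 1: GUU Val / GUG Val — synonymous.
Codon 2: UGG Trp / UGG Trp — identical.
Codon 3: CUU Leu / UGG Trp — nonsynonymous.
Codon 4: AUG Met / GAC Asp — nonsynonymous.
Codon 5: ACC Thr / ACA Thr — synonymous.
Codon 6: CGG Arg / AGA Arg — synonymous.
Nonsynonymous differences: 2.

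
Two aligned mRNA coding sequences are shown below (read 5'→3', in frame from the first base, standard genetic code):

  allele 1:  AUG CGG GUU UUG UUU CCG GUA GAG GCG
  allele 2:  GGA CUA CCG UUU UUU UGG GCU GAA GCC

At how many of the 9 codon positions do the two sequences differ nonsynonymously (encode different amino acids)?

6

Codon 1: AUG Met / GGA Gly — nonsynonymous.
Codon 2: CGG Arg / CUA Leu — nonsynonymous.
Codon 3: GUU Val / CCG Pro — nonsynonymous.
Codon 4: UUG Leu / UUU Phe — nonsynonymous.
Codon 5: UUU Phe / UUU Phe — identical.
Codon 6: CCG Pro / UGG Trp — nonsynonymous.
Codon 7: GUA Val / GCU Ala — nonsynonymous.
Codon 8: GAG Glu / GAA Glu — synonymous.
Codon 9: GCG Ala / GCC Ala — synonymous.
Nonsynonymous differences: 6.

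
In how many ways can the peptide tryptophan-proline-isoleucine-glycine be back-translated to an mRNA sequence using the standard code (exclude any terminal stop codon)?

Trp: 1 codon.
Pro: 4 codons.
Ile: 3 codons.
Gly: 4 codons.
1 × 4 × 3 × 4 = 48.

48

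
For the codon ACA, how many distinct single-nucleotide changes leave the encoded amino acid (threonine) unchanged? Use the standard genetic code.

3

Position 1: none → 0 synonymous.
Position 2: none → 0 synonymous.
Position 3: ACT, ACC, ACG → 3 synonymous.
Total: 0 + 0 + 3 = 3.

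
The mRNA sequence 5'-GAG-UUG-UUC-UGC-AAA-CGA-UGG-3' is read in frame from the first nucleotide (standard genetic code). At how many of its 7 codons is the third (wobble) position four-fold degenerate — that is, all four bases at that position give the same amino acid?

1

Codon 1 GAG (Glu): third position 2-fold.
Codon 2 UUG (Leu): third position 2-fold.
Codon 3 UUC (Phe): third position 2-fold.
Codon 4 UGC (Cys): third position 2-fold.
Codon 5 AAA (Lys): third position 2-fold.
Codon 6 CGA (Arg): third position 4-fold.
Codon 7 UGG (Trp): third position 1-fold.
Four-fold degenerate third positions: 1.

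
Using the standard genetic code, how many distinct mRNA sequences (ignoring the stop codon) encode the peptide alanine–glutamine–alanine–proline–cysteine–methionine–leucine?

Ala: 4 codons.
Gln: 2 codons.
Ala: 4 codons.
Pro: 4 codons.
Cys: 2 codons.
Met: 1 codon.
Leu: 6 codons.
4 × 2 × 4 × 4 × 2 × 1 × 6 = 1536.

1536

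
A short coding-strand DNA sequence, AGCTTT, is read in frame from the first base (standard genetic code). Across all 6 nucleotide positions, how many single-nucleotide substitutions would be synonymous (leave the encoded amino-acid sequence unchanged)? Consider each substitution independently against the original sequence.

Codon 1 (AGC, Ser): 1 synonymous substitution.
Codon 2 (TTT, Phe): 1 synonymous substitution.
Total: 1 + 1 = 2.

2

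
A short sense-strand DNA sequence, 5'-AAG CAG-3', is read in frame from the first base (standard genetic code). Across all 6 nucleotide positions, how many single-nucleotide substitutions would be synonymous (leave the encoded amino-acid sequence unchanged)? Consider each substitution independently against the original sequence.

Codon 1 (AAG, Lys): 1 synonymous substitution.
Codon 2 (CAG, Gln): 1 synonymous substitution.
Total: 1 + 1 = 2.

2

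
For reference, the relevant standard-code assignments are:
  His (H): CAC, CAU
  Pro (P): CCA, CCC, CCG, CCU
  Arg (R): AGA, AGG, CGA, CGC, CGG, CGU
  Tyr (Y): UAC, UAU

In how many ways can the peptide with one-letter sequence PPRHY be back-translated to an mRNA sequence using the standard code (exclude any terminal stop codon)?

Pro: 4 codons.
Pro: 4 codons.
Arg: 6 codons.
His: 2 codons.
Tyr: 2 codons.
4 × 4 × 6 × 2 × 2 = 384.

384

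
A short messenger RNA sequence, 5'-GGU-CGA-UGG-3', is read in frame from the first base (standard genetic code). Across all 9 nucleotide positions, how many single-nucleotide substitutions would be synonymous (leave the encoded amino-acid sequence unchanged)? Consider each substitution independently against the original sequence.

7

Codon 1 (GGU, Gly): 3 synonymous substitutions.
Codon 2 (CGA, Arg): 4 synonymous substitutions.
Codon 3 (UGG, Trp): 0 synonymous substitutions.
Total: 3 + 4 + 0 = 7.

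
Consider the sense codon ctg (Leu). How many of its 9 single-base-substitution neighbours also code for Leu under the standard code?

4

Position 1: TTG → 1 synonymous.
Position 2: none → 0 synonymous.
Position 3: CTT, CTC, CTA → 3 synonymous.
Total: 1 + 0 + 3 = 4.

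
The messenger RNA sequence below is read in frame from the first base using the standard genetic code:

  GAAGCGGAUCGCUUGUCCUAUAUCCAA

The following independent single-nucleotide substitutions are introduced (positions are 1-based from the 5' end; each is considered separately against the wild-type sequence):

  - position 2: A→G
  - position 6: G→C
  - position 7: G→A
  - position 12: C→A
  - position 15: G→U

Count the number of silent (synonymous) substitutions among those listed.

Codon 1: GAA (Glu) → GGA (Gly) — missense.
Codon 2: GCG (Ala) → GCC (Ala) — synonymous.
Codon 3: GAU (Asp) → AAU (Asn) — missense.
Codon 4: CGC (Arg) → CGA (Arg) — synonymous.
Codon 5: UUG (Leu) → UUU (Phe) — missense.
Synonymous: 2 of 5.

2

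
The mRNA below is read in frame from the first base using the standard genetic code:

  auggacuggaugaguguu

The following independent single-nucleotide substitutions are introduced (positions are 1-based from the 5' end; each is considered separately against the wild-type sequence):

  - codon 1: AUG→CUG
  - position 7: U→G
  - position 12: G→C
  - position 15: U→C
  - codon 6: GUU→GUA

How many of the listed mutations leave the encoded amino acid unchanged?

Codon 1: AUG (Met) → CUG (Leu) — missense.
Codon 3: UGG (Trp) → GGG (Gly) — missense.
Codon 4: AUG (Met) → AUC (Ile) — missense.
Codon 5: AGU (Ser) → AGC (Ser) — synonymous.
Codon 6: GUU (Val) → GUA (Val) — synonymous.
Synonymous: 2 of 5.

2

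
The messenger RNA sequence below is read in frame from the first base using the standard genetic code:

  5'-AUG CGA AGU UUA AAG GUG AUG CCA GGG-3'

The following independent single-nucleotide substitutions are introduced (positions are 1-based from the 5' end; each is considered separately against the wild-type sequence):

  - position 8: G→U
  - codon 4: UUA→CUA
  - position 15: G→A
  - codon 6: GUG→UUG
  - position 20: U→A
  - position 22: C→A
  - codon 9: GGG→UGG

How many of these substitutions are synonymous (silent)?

Codon 3: AGU (Ser) → AUU (Ile) — missense.
Codon 4: UUA (Leu) → CUA (Leu) — synonymous.
Codon 5: AAG (Lys) → AAA (Lys) — synonymous.
Codon 6: GUG (Val) → UUG (Leu) — missense.
Codon 7: AUG (Met) → AAG (Lys) — missense.
Codon 8: CCA (Pro) → ACA (Thr) — missense.
Codon 9: GGG (Gly) → UGG (Trp) — missense.
Synonymous: 2 of 7.

2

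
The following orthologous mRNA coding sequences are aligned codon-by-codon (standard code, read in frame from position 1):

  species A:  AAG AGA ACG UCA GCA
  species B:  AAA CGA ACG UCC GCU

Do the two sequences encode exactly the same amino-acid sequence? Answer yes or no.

Codon 1: AAG Lys / AAA Lys — synonymous.
Codon 2: AGA Arg / CGA Arg — synonymous.
Codon 3: ACG Thr / ACG Thr — identical.
Codon 4: UCA Ser / UCC Ser — synonymous.
Codon 5: GCA Ala / GCU Ala — synonymous.
Nonsynonymous differences: 0 → same protein.

yes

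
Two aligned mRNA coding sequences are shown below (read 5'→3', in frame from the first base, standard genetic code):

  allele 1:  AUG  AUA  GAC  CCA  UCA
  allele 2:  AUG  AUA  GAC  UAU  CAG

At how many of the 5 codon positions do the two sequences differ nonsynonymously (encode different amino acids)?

2

Codon 1: AUG Met / AUG Met — identical.
Codon 2: AUA Ile / AUA Ile — identical.
Codon 3: GAC Asp / GAC Asp — identical.
Codon 4: CCA Pro / UAU Tyr — nonsynonymous.
Codon 5: UCA Ser / CAG Gln — nonsynonymous.
Nonsynonymous differences: 2.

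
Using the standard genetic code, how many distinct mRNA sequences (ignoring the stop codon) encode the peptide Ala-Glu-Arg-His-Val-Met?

384

Ala: 4 codons.
Glu: 2 codons.
Arg: 6 codons.
His: 2 codons.
Val: 4 codons.
Met: 1 codon.
4 × 2 × 6 × 2 × 4 × 1 = 384.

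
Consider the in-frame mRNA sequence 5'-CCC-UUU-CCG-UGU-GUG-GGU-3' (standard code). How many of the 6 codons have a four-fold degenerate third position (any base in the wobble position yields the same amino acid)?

Codon 1 CCC (Pro): third position 4-fold.
Codon 2 UUU (Phe): third position 2-fold.
Codon 3 CCG (Pro): third position 4-fold.
Codon 4 UGU (Cys): third position 2-fold.
Codon 5 GUG (Val): third position 4-fold.
Codon 6 GGU (Gly): third position 4-fold.
Four-fold degenerate third positions: 4.

4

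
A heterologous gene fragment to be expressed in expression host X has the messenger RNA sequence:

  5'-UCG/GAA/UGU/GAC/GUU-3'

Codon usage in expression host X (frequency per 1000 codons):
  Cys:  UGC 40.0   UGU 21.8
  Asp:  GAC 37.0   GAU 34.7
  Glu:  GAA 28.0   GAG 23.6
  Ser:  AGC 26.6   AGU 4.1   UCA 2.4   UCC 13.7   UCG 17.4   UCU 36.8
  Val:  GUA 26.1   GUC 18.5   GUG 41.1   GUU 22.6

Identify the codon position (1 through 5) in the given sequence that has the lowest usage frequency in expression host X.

1

Codon 1 UCG (Ser): 17.4 per 1000.
Codon 2 GAA (Glu): 28.0 per 1000.
Codon 3 UGU (Cys): 21.8 per 1000.
Codon 4 GAC (Asp): 37.0 per 1000.
Codon 5 GUU (Val): 22.6 per 1000.
Lowest frequency is 17.4 at codon 1.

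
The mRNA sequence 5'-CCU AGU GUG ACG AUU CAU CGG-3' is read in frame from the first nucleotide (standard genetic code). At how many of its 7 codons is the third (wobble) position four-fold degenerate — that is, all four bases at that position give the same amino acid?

4

Codon 1 CCU (Pro): third position 4-fold.
Codon 2 AGU (Ser): third position 2-fold.
Codon 3 GUG (Val): third position 4-fold.
Codon 4 ACG (Thr): third position 4-fold.
Codon 5 AUU (Ile): third position 3-fold.
Codon 6 CAU (His): third position 2-fold.
Codon 7 CGG (Arg): third position 4-fold.
Four-fold degenerate third positions: 4.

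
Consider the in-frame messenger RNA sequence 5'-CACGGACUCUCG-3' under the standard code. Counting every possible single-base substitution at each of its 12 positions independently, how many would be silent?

Codon 1 (CAC, His): 1 synonymous substitution.
Codon 2 (GGA, Gly): 3 synonymous substitutions.
Codon 3 (CUC, Leu): 3 synonymous substitutions.
Codon 4 (UCG, Ser): 3 synonymous substitutions.
Total: 1 + 3 + 3 + 3 = 10.

10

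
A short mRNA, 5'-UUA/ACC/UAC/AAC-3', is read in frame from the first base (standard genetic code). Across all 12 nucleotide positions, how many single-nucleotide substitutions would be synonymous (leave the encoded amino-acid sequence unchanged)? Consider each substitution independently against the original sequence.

Codon 1 (UUA, Leu): 2 synonymous substitutions.
Codon 2 (ACC, Thr): 3 synonymous substitutions.
Codon 3 (UAC, Tyr): 1 synonymous substitution.
Codon 4 (AAC, Asn): 1 synonymous substitution.
Total: 2 + 3 + 1 + 1 = 7.

7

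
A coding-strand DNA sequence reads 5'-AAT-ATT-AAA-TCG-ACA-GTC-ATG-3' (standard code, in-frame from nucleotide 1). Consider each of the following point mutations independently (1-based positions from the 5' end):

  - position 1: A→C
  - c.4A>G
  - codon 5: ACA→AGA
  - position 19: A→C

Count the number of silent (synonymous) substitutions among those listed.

Codon 1: AAT (Asn) → CAT (His) — missense.
Codon 2: ATT (Ile) → GTT (Val) — missense.
Codon 5: ACA (Thr) → AGA (Arg) — missense.
Codon 7: ATG (Met) → CTG (Leu) — missense.
Synonymous: 0 of 4.

0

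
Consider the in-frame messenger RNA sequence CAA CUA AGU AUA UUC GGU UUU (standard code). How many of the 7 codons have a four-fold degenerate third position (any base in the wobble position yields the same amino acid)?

Codon 1 CAA (Gln): third position 2-fold.
Codon 2 CUA (Leu): third position 4-fold.
Codon 3 AGU (Ser): third position 2-fold.
Codon 4 AUA (Ile): third position 3-fold.
Codon 5 UUC (Phe): third position 2-fold.
Codon 6 GGU (Gly): third position 4-fold.
Codon 7 UUU (Phe): third position 2-fold.
Four-fold degenerate third positions: 2.

2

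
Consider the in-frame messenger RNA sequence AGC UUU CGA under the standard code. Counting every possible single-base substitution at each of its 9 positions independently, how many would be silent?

Codon 1 (AGC, Ser): 1 synonymous substitution.
Codon 2 (UUU, Phe): 1 synonymous substitution.
Codon 3 (CGA, Arg): 4 synonymous substitutions.
Total: 1 + 1 + 4 = 6.

6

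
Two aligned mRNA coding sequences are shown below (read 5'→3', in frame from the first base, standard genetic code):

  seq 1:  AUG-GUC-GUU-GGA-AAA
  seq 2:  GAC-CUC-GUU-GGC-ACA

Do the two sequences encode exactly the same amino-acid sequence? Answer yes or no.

no

Codon 1: AUG Met / GAC Asp — nonsynonymous.
Codon 2: GUC Val / CUC Leu — nonsynonymous.
Codon 3: GUU Val / GUU Val — identical.
Codon 4: GGA Gly / GGC Gly — synonymous.
Codon 5: AAA Lys / ACA Thr — nonsynonymous.
Nonsynonymous differences: 3 → different protein.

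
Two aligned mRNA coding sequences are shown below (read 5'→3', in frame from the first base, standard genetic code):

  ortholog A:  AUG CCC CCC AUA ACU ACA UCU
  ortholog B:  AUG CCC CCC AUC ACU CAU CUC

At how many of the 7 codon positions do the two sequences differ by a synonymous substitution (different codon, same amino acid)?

1

Codon 1: AUG Met / AUG Met — identical.
Codon 2: CCC Pro / CCC Pro — identical.
Codon 3: CCC Pro / CCC Pro — identical.
Codon 4: AUA Ile / AUC Ile — synonymous.
Codon 5: ACU Thr / ACU Thr — identical.
Codon 6: ACA Thr / CAU His — nonsynonymous.
Codon 7: UCU Ser / CUC Leu — nonsynonymous.
Synonymous differences: 1.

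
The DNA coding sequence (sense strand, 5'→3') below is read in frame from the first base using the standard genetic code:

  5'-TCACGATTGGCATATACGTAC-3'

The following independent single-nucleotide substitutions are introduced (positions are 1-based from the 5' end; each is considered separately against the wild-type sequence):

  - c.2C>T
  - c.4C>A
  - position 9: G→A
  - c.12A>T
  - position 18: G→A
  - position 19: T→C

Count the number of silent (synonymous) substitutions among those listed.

Codon 1: TCA (Ser) → TTA (Leu) — missense.
Codon 2: CGA (Arg) → AGA (Arg) — synonymous.
Codon 3: TTG (Leu) → TTA (Leu) — synonymous.
Codon 4: GCA (Ala) → GCT (Ala) — synonymous.
Codon 6: ACG (Thr) → ACA (Thr) — synonymous.
Codon 7: TAC (Tyr) → CAC (His) — missense.
Synonymous: 4 of 6.

4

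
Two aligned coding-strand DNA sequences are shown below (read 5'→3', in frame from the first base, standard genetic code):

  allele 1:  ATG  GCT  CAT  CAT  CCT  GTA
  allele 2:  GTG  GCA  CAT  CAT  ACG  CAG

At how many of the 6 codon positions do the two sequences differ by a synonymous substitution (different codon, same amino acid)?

1

Codon 1: ATG Met / GTG Val — nonsynonymous.
Codon 2: GCT Ala / GCA Ala — synonymous.
Codon 3: CAT His / CAT His — identical.
Codon 4: CAT His / CAT His — identical.
Codon 5: CCT Pro / ACG Thr — nonsynonymous.
Codon 6: GTA Val / CAG Gln — nonsynonymous.
Synonymous differences: 1.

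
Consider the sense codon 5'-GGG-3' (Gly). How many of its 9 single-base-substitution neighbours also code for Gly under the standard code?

Position 1: none → 0 synonymous.
Position 2: none → 0 synonymous.
Position 3: GGT, GGC, GGA → 3 synonymous.
Total: 0 + 0 + 3 = 3.

3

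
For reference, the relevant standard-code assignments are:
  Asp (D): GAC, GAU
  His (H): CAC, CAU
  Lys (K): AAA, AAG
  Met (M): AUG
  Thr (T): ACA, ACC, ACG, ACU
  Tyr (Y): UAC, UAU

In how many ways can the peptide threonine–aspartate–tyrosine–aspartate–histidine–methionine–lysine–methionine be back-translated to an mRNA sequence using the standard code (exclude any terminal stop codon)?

Thr: 4 codons.
Asp: 2 codons.
Tyr: 2 codons.
Asp: 2 codons.
His: 2 codons.
Met: 1 codon.
Lys: 2 codons.
Met: 1 codon.
4 × 2 × 2 × 2 × 2 × 1 × 2 × 1 = 128.

128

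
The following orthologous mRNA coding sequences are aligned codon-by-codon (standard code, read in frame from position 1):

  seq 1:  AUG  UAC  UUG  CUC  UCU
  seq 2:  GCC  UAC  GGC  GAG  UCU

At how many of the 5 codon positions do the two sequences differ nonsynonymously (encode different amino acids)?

Codon 1: AUG Met / GCC Ala — nonsynonymous.
Codon 2: UAC Tyr / UAC Tyr — identical.
Codon 3: UUG Leu / GGC Gly — nonsynonymous.
Codon 4: CUC Leu / GAG Glu — nonsynonymous.
Codon 5: UCU Ser / UCU Ser — identical.
Nonsynonymous differences: 3.

3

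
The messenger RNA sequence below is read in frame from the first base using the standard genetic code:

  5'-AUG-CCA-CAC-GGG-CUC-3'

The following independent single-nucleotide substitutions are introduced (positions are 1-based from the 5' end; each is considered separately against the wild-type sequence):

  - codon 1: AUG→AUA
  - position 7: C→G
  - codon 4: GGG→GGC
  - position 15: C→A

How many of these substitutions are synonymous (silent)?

Codon 1: AUG (Met) → AUA (Ile) — missense.
Codon 3: CAC (His) → GAC (Asp) — missense.
Codon 4: GGG (Gly) → GGC (Gly) — synonymous.
Codon 5: CUC (Leu) → CUA (Leu) — synonymous.
Synonymous: 2 of 4.

2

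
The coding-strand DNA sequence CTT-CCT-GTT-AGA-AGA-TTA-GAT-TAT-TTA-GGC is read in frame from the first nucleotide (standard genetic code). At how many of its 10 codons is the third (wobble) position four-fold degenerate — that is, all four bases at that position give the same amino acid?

4

Codon 1 CTT (Leu): third position 4-fold.
Codon 2 CCT (Pro): third position 4-fold.
Codon 3 GTT (Val): third position 4-fold.
Codon 4 AGA (Arg): third position 2-fold.
Codon 5 AGA (Arg): third position 2-fold.
Codon 6 TTA (Leu): third position 2-fold.
Codon 7 GAT (Asp): third position 2-fold.
Codon 8 TAT (Tyr): third position 2-fold.
Codon 9 TTA (Leu): third position 2-fold.
Codon 10 GGC (Gly): third position 4-fold.
Four-fold degenerate third positions: 4.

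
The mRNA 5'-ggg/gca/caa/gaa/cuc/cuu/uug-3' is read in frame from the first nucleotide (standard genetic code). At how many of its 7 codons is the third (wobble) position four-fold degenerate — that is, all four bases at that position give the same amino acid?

4

Codon 1 GGG (Gly): third position 4-fold.
Codon 2 GCA (Ala): third position 4-fold.
Codon 3 CAA (Gln): third position 2-fold.
Codon 4 GAA (Glu): third position 2-fold.
Codon 5 CUC (Leu): third position 4-fold.
Codon 6 CUU (Leu): third position 4-fold.
Codon 7 UUG (Leu): third position 2-fold.
Four-fold degenerate third positions: 4.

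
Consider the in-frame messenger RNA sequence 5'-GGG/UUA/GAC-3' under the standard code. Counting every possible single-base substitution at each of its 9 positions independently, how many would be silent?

6

Codon 1 (GGG, Gly): 3 synonymous substitutions.
Codon 2 (UUA, Leu): 2 synonymous substitutions.
Codon 3 (GAC, Asp): 1 synonymous substitution.
Total: 3 + 2 + 1 = 6.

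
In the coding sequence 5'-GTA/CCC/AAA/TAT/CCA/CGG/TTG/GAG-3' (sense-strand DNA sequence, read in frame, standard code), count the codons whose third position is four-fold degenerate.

Codon 1 GTA (Val): third position 4-fold.
Codon 2 CCC (Pro): third position 4-fold.
Codon 3 AAA (Lys): third position 2-fold.
Codon 4 TAT (Tyr): third position 2-fold.
Codon 5 CCA (Pro): third position 4-fold.
Codon 6 CGG (Arg): third position 4-fold.
Codon 7 TTG (Leu): third position 2-fold.
Codon 8 GAG (Glu): third position 2-fold.
Four-fold degenerate third positions: 4.

4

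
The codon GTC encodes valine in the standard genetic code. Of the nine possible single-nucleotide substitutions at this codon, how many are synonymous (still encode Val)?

Position 1: none → 0 synonymous.
Position 2: none → 0 synonymous.
Position 3: GTT, GTA, GTG → 3 synonymous.
Total: 0 + 0 + 3 = 3.

3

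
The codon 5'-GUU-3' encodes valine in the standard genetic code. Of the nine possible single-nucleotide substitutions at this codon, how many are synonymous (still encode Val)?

3

Position 1: none → 0 synonymous.
Position 2: none → 0 synonymous.
Position 3: GUC, GUA, GUG → 3 synonymous.
Total: 0 + 0 + 3 = 3.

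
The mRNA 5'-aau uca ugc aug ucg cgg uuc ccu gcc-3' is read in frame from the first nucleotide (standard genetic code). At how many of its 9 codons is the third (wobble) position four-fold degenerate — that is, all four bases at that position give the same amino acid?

Codon 1 AAU (Asn): third position 2-fold.
Codon 2 UCA (Ser): third position 4-fold.
Codon 3 UGC (Cys): third position 2-fold.
Codon 4 AUG (Met): third position 1-fold.
Codon 5 UCG (Ser): third position 4-fold.
Codon 6 CGG (Arg): third position 4-fold.
Codon 7 UUC (Phe): third position 2-fold.
Codon 8 CCU (Pro): third position 4-fold.
Codon 9 GCC (Ala): third position 4-fold.
Four-fold degenerate third positions: 5.

5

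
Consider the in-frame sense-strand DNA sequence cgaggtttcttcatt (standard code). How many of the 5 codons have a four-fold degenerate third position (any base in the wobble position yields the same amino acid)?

2

Codon 1 CGA (Arg): third position 4-fold.
Codon 2 GGT (Gly): third position 4-fold.
Codon 3 TTC (Phe): third position 2-fold.
Codon 4 TTC (Phe): third position 2-fold.
Codon 5 ATT (Ile): third position 3-fold.
Four-fold degenerate third positions: 2.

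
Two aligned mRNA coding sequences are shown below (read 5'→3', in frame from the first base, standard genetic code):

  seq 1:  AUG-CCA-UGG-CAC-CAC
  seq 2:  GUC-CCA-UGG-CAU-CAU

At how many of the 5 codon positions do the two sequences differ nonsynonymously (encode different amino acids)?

1

Codon 1: AUG Met / GUC Val — nonsynonymous.
Codon 2: CCA Pro / CCA Pro — identical.
Codon 3: UGG Trp / UGG Trp — identical.
Codon 4: CAC His / CAU His — synonymous.
Codon 5: CAC His / CAU His — synonymous.
Nonsynonymous differences: 1.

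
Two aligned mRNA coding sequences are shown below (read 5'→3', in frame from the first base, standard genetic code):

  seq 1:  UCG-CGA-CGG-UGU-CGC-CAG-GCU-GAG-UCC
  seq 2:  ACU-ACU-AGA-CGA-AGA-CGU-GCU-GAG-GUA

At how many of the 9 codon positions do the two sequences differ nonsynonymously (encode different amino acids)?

5

Codon 1: UCG Ser / ACU Thr — nonsynonymous.
Codon 2: CGA Arg / ACU Thr — nonsynonymous.
Codon 3: CGG Arg / AGA Arg — synonymous.
Codon 4: UGU Cys / CGA Arg — nonsynonymous.
Codon 5: CGC Arg / AGA Arg — synonymous.
Codon 6: CAG Gln / CGU Arg — nonsynonymous.
Codon 7: GCU Ala / GCU Ala — identical.
Codon 8: GAG Glu / GAG Glu — identical.
Codon 9: UCC Ser / GUA Val — nonsynonymous.
Nonsynonymous differences: 5.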